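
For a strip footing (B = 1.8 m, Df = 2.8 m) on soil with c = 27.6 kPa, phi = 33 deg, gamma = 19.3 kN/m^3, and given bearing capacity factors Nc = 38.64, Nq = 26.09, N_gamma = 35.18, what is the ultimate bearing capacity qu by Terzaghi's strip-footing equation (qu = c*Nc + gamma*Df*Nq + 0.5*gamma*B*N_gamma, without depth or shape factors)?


Result: 3087.44 kPa

Derivation:
Compute qu = c*Nc + gamma*Df*Nq + 0.5*gamma*B*N_gamma
Term 1: 27.6 * 38.64 = 1066.464
Term 2: 19.3 * 2.8 * 26.09 = 1409.9036
Term 3: 0.5 * 19.3 * 1.8 * 35.18 = 611.0766
qu = 1066.464 + 1409.9036 + 611.0766
qu = 3087.44 kPa


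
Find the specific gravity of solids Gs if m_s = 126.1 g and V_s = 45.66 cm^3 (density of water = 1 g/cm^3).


Using Gs = m_s / (V_s * rho_w)
Since rho_w = 1 g/cm^3:
Gs = 126.1 / 45.66
Gs = 2.762


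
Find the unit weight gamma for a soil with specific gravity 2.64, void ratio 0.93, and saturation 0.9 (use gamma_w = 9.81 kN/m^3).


Using gamma = gamma_w * (Gs + S*e) / (1 + e)
Numerator: Gs + S*e = 2.64 + 0.9*0.93 = 3.477
Denominator: 1 + e = 1 + 0.93 = 1.93
gamma = 9.81 * 3.477 / 1.93
gamma = 17.673 kN/m^3


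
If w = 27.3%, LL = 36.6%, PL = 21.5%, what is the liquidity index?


First compute the plasticity index:
PI = LL - PL = 36.6 - 21.5 = 15.1
Then compute the liquidity index:
LI = (w - PL) / PI
LI = (27.3 - 21.5) / 15.1
LI = 0.384


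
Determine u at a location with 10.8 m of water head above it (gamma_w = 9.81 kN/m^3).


Using u = gamma_w * h_w
u = 9.81 * 10.8
u = 105.95 kPa


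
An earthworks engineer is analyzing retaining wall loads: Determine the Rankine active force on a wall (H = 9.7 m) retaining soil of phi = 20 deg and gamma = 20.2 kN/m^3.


Compute active earth pressure coefficient:
Ka = tan^2(45 - phi/2) = tan^2(35.0) = 0.490291
Compute active force:
Pa = 0.5 * Ka * gamma * H^2
Pa = 0.5 * 0.490291 * 20.2 * 9.7^2
Pa = 465.93 kN/m


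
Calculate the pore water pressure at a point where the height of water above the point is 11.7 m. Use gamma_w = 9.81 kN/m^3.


Using u = gamma_w * h_w
u = 9.81 * 11.7
u = 114.78 kPa


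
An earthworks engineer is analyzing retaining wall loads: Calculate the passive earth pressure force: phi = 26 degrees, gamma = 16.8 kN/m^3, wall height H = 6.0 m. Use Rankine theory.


Result: 774.47 kN/m

Derivation:
Compute passive earth pressure coefficient:
Kp = tan^2(45 + phi/2) = tan^2(58.0) = 2.561071
Compute passive force:
Pp = 0.5 * Kp * gamma * H^2
Pp = 0.5 * 2.561071 * 16.8 * 6.0^2
Pp = 774.47 kN/m


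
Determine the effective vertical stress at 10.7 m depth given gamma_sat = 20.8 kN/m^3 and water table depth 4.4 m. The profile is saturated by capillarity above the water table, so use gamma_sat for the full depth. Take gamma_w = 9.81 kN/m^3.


Total stress = gamma_sat * depth
sigma = 20.8 * 10.7 = 222.56 kPa
Pore water pressure u = gamma_w * (depth - d_wt)
u = 9.81 * (10.7 - 4.4) = 61.803 kPa
Effective stress = sigma - u
sigma' = 222.56 - 61.803 = 160.76 kPa


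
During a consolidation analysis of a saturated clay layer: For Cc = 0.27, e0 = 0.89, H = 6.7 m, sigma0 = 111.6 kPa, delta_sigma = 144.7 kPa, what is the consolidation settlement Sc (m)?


Using Sc = Cc * H / (1 + e0) * log10((sigma0 + delta_sigma) / sigma0)
Stress ratio = (111.6 + 144.7) / 111.6 = 2.29659
log10(2.29659) = 0.361084
Cc * H / (1 + e0) = 0.27 * 6.7 / (1 + 0.89) = 0.957143
Sc = 0.957143 * 0.361084
Sc = 0.3456 m


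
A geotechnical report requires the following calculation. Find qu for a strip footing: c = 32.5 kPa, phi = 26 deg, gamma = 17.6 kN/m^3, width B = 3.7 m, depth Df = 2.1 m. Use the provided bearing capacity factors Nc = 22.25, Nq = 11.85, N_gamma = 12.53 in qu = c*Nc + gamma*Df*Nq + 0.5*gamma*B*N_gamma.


Compute qu = c*Nc + gamma*Df*Nq + 0.5*gamma*B*N_gamma
Term 1: 32.5 * 22.25 = 723.125
Term 2: 17.6 * 2.1 * 11.85 = 437.976
Term 3: 0.5 * 17.6 * 3.7 * 12.53 = 407.9768
qu = 723.125 + 437.976 + 407.9768
qu = 1569.08 kPa


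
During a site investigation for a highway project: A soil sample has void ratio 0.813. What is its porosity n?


Using the relation n = e / (1 + e)
n = 0.813 / (1 + 0.813)
n = 0.813 / 1.813
n = 0.4484


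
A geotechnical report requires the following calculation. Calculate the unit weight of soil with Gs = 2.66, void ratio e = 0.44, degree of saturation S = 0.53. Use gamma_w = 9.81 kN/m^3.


Using gamma = gamma_w * (Gs + S*e) / (1 + e)
Numerator: Gs + S*e = 2.66 + 0.53*0.44 = 2.8932
Denominator: 1 + e = 1 + 0.44 = 1.44
gamma = 9.81 * 2.8932 / 1.44
gamma = 19.71 kN/m^3


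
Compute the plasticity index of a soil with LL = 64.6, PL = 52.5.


Using PI = LL - PL
PI = 64.6 - 52.5
PI = 12.1


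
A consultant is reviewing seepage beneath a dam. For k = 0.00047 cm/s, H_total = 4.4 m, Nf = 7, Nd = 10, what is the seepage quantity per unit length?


Result: 1.448e-05 m^3/s per m

Derivation:
Convert k to m/s for unit consistency with H:
k = 0.00047 cm/s = 0.00047 / 100 m/s = 4.7e-06 m/s
Using q = k * H * Nf / Nd
Nf / Nd = 7 / 10 = 0.7
q = 4.7e-06 * 4.4 * 0.7
q = 1.448e-05 m^3/s per m


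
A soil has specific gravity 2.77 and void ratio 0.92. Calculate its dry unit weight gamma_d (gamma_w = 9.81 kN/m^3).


Using gamma_d = Gs * gamma_w / (1 + e)
gamma_d = 2.77 * 9.81 / (1 + 0.92)
gamma_d = 2.77 * 9.81 / 1.92
gamma_d = 14.153 kN/m^3


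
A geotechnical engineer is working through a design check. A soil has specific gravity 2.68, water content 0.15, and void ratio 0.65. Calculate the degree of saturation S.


Using S = Gs * w / e
S = 2.68 * 0.15 / 0.65
S = 0.6185


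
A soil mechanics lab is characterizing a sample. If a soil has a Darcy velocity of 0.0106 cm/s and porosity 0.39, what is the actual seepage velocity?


Result: 0.02718 cm/s

Derivation:
Using v_s = v_d / n
v_s = 0.0106 / 0.39
v_s = 0.02718 cm/s


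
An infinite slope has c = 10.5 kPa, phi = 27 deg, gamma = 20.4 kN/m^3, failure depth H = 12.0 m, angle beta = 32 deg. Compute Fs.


Using Fs = c / (gamma*H*sin(beta)*cos(beta)) + tan(phi)/tan(beta)
Cohesion contribution = 10.5 / (20.4*12.0*sin(32)*cos(32))
Cohesion contribution = 0.0954438
Friction contribution = tan(27)/tan(32) = 0.815411
Fs = 0.0954438 + 0.815411
Fs = 0.911


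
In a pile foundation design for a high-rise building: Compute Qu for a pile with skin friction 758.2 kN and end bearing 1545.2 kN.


Using Qu = Qf + Qb
Qu = 758.2 + 1545.2
Qu = 2303.4 kN


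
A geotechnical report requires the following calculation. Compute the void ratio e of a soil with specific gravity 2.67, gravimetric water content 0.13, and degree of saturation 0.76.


Result: 0.4567

Derivation:
Using the relation e = Gs * w / S
e = 2.67 * 0.13 / 0.76
e = 0.4567


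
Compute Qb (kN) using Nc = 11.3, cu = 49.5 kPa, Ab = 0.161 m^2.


Using Qb = Nc * cu * Ab
Qb = 11.3 * 49.5 * 0.161
Qb = 90.06 kN


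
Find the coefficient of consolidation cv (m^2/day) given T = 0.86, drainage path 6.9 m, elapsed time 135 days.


Using cv = T * H_dr^2 / t
H_dr^2 = 6.9^2 = 47.61
cv = 0.86 * 47.61 / 135
cv = 0.30329 m^2/day


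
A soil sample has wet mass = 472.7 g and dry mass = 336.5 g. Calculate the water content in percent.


Using w = (m_wet - m_dry) / m_dry * 100
m_wet - m_dry = 472.7 - 336.5 = 136.2 g
w = 136.2 / 336.5 * 100
w = 40.48 %


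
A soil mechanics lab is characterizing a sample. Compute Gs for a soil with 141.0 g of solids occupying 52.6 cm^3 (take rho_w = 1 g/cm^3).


Using Gs = m_s / (V_s * rho_w)
Since rho_w = 1 g/cm^3:
Gs = 141.0 / 52.6
Gs = 2.681


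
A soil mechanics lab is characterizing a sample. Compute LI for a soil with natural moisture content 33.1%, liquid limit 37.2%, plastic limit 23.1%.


Result: 0.709

Derivation:
First compute the plasticity index:
PI = LL - PL = 37.2 - 23.1 = 14.1
Then compute the liquidity index:
LI = (w - PL) / PI
LI = (33.1 - 23.1) / 14.1
LI = 0.709


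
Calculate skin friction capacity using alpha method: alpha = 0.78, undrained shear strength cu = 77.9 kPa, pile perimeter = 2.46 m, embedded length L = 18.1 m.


Using Qs = alpha * cu * perimeter * L
Qs = 0.78 * 77.9 * 2.46 * 18.1
Qs = 2705.49 kN


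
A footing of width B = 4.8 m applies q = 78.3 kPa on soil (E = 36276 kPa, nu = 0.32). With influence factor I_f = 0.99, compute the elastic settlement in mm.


Using Se = q * B * (1 - nu^2) * I_f / E
1 - nu^2 = 1 - 0.32^2 = 0.8976
Se = 78.3 * 4.8 * 0.8976 * 0.99 / 36276
Se = 0.009207 m
Convert to mm: Se = 0.009207 * 1000 = 9.207 mm


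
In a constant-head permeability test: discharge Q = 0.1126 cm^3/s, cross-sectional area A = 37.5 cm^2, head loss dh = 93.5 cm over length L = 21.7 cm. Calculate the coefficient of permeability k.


Compute hydraulic gradient:
i = dh / L = 93.5 / 21.7 = 4.30876
Then apply Darcy's law:
k = Q / (A * i)
k = 0.1126 / (37.5 * 4.30876)
k = 0.1126 / 161.578
k = 0.000697 cm/s


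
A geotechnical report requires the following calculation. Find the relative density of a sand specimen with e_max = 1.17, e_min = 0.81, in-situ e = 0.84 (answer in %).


Result: 91.67 %

Derivation:
Using Dr = (e_max - e) / (e_max - e_min) * 100
e_max - e = 1.17 - 0.84 = 0.33
e_max - e_min = 1.17 - 0.81 = 0.36
Dr = 0.33 / 0.36 * 100
Dr = 91.67 %


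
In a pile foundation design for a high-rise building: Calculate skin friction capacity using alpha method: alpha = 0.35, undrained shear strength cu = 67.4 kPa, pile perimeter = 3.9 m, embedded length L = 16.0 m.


Using Qs = alpha * cu * perimeter * L
Qs = 0.35 * 67.4 * 3.9 * 16.0
Qs = 1472.02 kN


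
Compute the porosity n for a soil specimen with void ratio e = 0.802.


Result: 0.4451

Derivation:
Using the relation n = e / (1 + e)
n = 0.802 / (1 + 0.802)
n = 0.802 / 1.802
n = 0.4451


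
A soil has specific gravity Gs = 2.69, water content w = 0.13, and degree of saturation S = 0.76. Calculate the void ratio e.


Using the relation e = Gs * w / S
e = 2.69 * 0.13 / 0.76
e = 0.4601


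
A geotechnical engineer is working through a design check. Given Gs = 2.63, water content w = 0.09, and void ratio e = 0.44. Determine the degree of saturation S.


Result: 0.538

Derivation:
Using S = Gs * w / e
S = 2.63 * 0.09 / 0.44
S = 0.538


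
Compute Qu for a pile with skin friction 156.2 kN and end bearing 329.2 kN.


Using Qu = Qf + Qb
Qu = 156.2 + 329.2
Qu = 485.4 kN


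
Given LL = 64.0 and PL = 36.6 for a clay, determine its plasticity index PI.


Using PI = LL - PL
PI = 64.0 - 36.6
PI = 27.4


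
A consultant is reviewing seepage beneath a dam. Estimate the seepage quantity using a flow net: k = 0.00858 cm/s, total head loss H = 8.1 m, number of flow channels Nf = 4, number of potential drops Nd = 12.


Convert k to m/s for unit consistency with H:
k = 0.00858 cm/s = 0.00858 / 100 m/s = 8.58e-05 m/s
Using q = k * H * Nf / Nd
Nf / Nd = 4 / 12 = 0.3333
q = 8.58e-05 * 8.1 * 0.3333
q = 0.0002317 m^3/s per m


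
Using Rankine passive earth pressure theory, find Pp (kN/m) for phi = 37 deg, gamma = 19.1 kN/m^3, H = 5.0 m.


Compute passive earth pressure coefficient:
Kp = tan^2(45 + phi/2) = tan^2(63.5) = 4.022791
Compute passive force:
Pp = 0.5 * Kp * gamma * H^2
Pp = 0.5 * 4.022791 * 19.1 * 5.0^2
Pp = 960.44 kN/m


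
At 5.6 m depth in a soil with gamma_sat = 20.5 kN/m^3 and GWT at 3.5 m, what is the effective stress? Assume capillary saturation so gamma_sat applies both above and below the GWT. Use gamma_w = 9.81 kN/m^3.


Total stress = gamma_sat * depth
sigma = 20.5 * 5.6 = 114.8 kPa
Pore water pressure u = gamma_w * (depth - d_wt)
u = 9.81 * (5.6 - 3.5) = 20.601 kPa
Effective stress = sigma - u
sigma' = 114.8 - 20.601 = 94.2 kPa


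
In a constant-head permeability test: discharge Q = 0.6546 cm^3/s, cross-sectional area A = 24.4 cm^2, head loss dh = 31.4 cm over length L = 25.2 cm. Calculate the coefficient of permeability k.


Compute hydraulic gradient:
i = dh / L = 31.4 / 25.2 = 1.24603
Then apply Darcy's law:
k = Q / (A * i)
k = 0.6546 / (24.4 * 1.24603)
k = 0.6546 / 30.4032
k = 0.021531 cm/s


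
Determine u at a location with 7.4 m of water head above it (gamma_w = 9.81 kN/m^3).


Result: 72.59 kPa

Derivation:
Using u = gamma_w * h_w
u = 9.81 * 7.4
u = 72.59 kPa


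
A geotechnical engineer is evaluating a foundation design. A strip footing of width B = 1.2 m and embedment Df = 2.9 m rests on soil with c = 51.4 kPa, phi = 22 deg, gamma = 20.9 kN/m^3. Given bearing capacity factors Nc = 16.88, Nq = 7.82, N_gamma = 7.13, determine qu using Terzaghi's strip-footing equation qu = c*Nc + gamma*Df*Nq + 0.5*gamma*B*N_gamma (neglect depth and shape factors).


Result: 1431.01 kPa

Derivation:
Compute qu = c*Nc + gamma*Df*Nq + 0.5*gamma*B*N_gamma
Term 1: 51.4 * 16.88 = 867.632
Term 2: 20.9 * 2.9 * 7.82 = 473.9702
Term 3: 0.5 * 20.9 * 1.2 * 7.13 = 89.4102
qu = 867.632 + 473.9702 + 89.4102
qu = 1431.01 kPa


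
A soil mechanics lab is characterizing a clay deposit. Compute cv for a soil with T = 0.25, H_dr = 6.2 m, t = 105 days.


Using cv = T * H_dr^2 / t
H_dr^2 = 6.2^2 = 38.44
cv = 0.25 * 38.44 / 105
cv = 0.09152 m^2/day


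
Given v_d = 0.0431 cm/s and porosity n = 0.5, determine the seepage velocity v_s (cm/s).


Using v_s = v_d / n
v_s = 0.0431 / 0.5
v_s = 0.0862 cm/s


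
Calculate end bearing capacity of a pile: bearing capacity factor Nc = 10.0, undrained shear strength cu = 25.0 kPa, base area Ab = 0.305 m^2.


Using Qb = Nc * cu * Ab
Qb = 10.0 * 25.0 * 0.305
Qb = 76.25 kN


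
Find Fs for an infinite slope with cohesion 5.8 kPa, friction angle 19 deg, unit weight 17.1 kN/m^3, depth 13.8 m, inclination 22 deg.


Using Fs = c / (gamma*H*sin(beta)*cos(beta)) + tan(phi)/tan(beta)
Cohesion contribution = 5.8 / (17.1*13.8*sin(22)*cos(22))
Cohesion contribution = 0.0707639
Friction contribution = tan(19)/tan(22) = 0.852241
Fs = 0.0707639 + 0.852241
Fs = 0.923


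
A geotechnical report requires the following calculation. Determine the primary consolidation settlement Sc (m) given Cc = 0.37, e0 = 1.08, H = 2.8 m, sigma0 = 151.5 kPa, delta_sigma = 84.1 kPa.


Using Sc = Cc * H / (1 + e0) * log10((sigma0 + delta_sigma) / sigma0)
Stress ratio = (151.5 + 84.1) / 151.5 = 1.55512
log10(1.55512) = 0.191763
Cc * H / (1 + e0) = 0.37 * 2.8 / (1 + 1.08) = 0.498077
Sc = 0.498077 * 0.191763
Sc = 0.0955 m


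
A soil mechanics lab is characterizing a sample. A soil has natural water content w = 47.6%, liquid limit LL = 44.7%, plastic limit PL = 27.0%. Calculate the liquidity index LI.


First compute the plasticity index:
PI = LL - PL = 44.7 - 27.0 = 17.7
Then compute the liquidity index:
LI = (w - PL) / PI
LI = (47.6 - 27.0) / 17.7
LI = 1.164


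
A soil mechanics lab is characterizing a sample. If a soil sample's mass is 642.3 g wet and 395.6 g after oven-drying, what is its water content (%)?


Result: 62.36 %

Derivation:
Using w = (m_wet - m_dry) / m_dry * 100
m_wet - m_dry = 642.3 - 395.6 = 246.7 g
w = 246.7 / 395.6 * 100
w = 62.36 %


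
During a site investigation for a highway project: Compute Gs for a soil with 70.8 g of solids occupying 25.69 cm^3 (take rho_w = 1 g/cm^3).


Using Gs = m_s / (V_s * rho_w)
Since rho_w = 1 g/cm^3:
Gs = 70.8 / 25.69
Gs = 2.756


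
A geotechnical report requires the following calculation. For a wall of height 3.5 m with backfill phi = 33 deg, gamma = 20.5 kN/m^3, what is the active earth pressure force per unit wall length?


Compute active earth pressure coefficient:
Ka = tan^2(45 - phi/2) = tan^2(28.5) = 0.294801
Compute active force:
Pa = 0.5 * Ka * gamma * H^2
Pa = 0.5 * 0.294801 * 20.5 * 3.5^2
Pa = 37.02 kN/m


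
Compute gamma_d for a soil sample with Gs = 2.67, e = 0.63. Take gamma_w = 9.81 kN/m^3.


Using gamma_d = Gs * gamma_w / (1 + e)
gamma_d = 2.67 * 9.81 / (1 + 0.63)
gamma_d = 2.67 * 9.81 / 1.63
gamma_d = 16.069 kN/m^3


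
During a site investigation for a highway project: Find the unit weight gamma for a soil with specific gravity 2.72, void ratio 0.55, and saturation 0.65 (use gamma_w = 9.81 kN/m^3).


Using gamma = gamma_w * (Gs + S*e) / (1 + e)
Numerator: Gs + S*e = 2.72 + 0.65*0.55 = 3.0775
Denominator: 1 + e = 1 + 0.55 = 1.55
gamma = 9.81 * 3.0775 / 1.55
gamma = 19.478 kN/m^3


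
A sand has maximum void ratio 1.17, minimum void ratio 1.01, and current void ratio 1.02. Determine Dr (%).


Using Dr = (e_max - e) / (e_max - e_min) * 100
e_max - e = 1.17 - 1.02 = 0.15
e_max - e_min = 1.17 - 1.01 = 0.16
Dr = 0.15 / 0.16 * 100
Dr = 93.75 %


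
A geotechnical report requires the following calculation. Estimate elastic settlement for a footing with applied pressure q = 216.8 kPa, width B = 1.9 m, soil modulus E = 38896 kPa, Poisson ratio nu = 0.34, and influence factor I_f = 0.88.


Result: 8.242 mm

Derivation:
Using Se = q * B * (1 - nu^2) * I_f / E
1 - nu^2 = 1 - 0.34^2 = 0.8844
Se = 216.8 * 1.9 * 0.8844 * 0.88 / 38896
Se = 0.008242 m
Convert to mm: Se = 0.008242 * 1000 = 8.242 mm


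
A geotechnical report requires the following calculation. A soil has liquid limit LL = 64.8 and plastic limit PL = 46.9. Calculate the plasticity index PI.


Result: 17.9

Derivation:
Using PI = LL - PL
PI = 64.8 - 46.9
PI = 17.9


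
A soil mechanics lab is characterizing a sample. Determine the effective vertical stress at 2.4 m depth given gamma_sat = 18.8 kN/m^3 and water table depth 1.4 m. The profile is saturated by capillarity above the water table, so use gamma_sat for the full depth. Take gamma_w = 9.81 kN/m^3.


Result: 35.31 kPa

Derivation:
Total stress = gamma_sat * depth
sigma = 18.8 * 2.4 = 45.12 kPa
Pore water pressure u = gamma_w * (depth - d_wt)
u = 9.81 * (2.4 - 1.4) = 9.81 kPa
Effective stress = sigma - u
sigma' = 45.12 - 9.81 = 35.31 kPa


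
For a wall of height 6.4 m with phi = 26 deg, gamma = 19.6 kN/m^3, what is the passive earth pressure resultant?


Compute passive earth pressure coefficient:
Kp = tan^2(45 + phi/2) = tan^2(58.0) = 2.561071
Compute passive force:
Pp = 0.5 * Kp * gamma * H^2
Pp = 0.5 * 2.561071 * 19.6 * 6.4^2
Pp = 1028.03 kN/m


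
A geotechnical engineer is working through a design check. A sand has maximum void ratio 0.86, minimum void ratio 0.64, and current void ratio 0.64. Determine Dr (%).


Using Dr = (e_max - e) / (e_max - e_min) * 100
e_max - e = 0.86 - 0.64 = 0.22
e_max - e_min = 0.86 - 0.64 = 0.22
Dr = 0.22 / 0.22 * 100
Dr = 100.0 %


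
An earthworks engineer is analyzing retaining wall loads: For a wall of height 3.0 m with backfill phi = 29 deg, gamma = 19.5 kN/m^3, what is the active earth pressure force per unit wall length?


Result: 30.45 kN/m

Derivation:
Compute active earth pressure coefficient:
Ka = tan^2(45 - phi/2) = tan^2(30.5) = 0.346974
Compute active force:
Pa = 0.5 * Ka * gamma * H^2
Pa = 0.5 * 0.346974 * 19.5 * 3.0^2
Pa = 30.45 kN/m


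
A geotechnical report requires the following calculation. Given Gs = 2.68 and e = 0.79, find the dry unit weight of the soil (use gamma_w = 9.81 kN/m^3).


Using gamma_d = Gs * gamma_w / (1 + e)
gamma_d = 2.68 * 9.81 / (1 + 0.79)
gamma_d = 2.68 * 9.81 / 1.79
gamma_d = 14.688 kN/m^3


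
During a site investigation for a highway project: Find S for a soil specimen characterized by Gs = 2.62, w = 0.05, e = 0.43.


Using S = Gs * w / e
S = 2.62 * 0.05 / 0.43
S = 0.3047


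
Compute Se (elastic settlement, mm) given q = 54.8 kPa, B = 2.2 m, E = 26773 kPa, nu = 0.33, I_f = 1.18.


Result: 4.735 mm

Derivation:
Using Se = q * B * (1 - nu^2) * I_f / E
1 - nu^2 = 1 - 0.33^2 = 0.8911
Se = 54.8 * 2.2 * 0.8911 * 1.18 / 26773
Se = 0.004735 m
Convert to mm: Se = 0.004735 * 1000 = 4.735 mm


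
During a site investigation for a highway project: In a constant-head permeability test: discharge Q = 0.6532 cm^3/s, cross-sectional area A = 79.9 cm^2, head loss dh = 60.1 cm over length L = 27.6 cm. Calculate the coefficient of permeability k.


Compute hydraulic gradient:
i = dh / L = 60.1 / 27.6 = 2.17754
Then apply Darcy's law:
k = Q / (A * i)
k = 0.6532 / (79.9 * 2.17754)
k = 0.6532 / 173.985
k = 0.003754 cm/s


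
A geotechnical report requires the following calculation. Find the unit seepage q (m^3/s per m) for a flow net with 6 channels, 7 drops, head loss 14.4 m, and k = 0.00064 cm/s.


Convert k to m/s for unit consistency with H:
k = 0.00064 cm/s = 0.00064 / 100 m/s = 6.4e-06 m/s
Using q = k * H * Nf / Nd
Nf / Nd = 6 / 7 = 0.8571
q = 6.4e-06 * 14.4 * 0.8571
q = 7.899e-05 m^3/s per m


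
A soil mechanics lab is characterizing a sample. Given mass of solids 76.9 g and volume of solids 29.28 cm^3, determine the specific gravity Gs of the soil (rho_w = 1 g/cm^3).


Result: 2.626

Derivation:
Using Gs = m_s / (V_s * rho_w)
Since rho_w = 1 g/cm^3:
Gs = 76.9 / 29.28
Gs = 2.626


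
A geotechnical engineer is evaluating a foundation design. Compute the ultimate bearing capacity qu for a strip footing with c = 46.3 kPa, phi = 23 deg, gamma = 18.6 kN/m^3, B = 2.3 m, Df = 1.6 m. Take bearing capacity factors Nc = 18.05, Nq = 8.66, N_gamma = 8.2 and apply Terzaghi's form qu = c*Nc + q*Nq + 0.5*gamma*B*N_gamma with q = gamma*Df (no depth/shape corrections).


Result: 1268.83 kPa

Derivation:
Compute qu = c*Nc + gamma*Df*Nq + 0.5*gamma*B*N_gamma
Term 1: 46.3 * 18.05 = 835.715
Term 2: 18.6 * 1.6 * 8.66 = 257.7216
Term 3: 0.5 * 18.6 * 2.3 * 8.2 = 175.398
qu = 835.715 + 257.7216 + 175.398
qu = 1268.83 kPa


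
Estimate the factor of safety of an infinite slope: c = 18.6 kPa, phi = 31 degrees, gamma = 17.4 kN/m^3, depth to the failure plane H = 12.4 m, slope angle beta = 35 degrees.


Using Fs = c / (gamma*H*sin(beta)*cos(beta)) + tan(phi)/tan(beta)
Cohesion contribution = 18.6 / (17.4*12.4*sin(35)*cos(35))
Cohesion contribution = 0.183479
Friction contribution = tan(31)/tan(35) = 0.858118
Fs = 0.183479 + 0.858118
Fs = 1.042


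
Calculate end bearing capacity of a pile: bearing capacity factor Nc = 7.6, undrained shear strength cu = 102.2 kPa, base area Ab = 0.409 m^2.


Using Qb = Nc * cu * Ab
Qb = 7.6 * 102.2 * 0.409
Qb = 317.68 kN


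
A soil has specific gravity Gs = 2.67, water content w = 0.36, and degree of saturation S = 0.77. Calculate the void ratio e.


Using the relation e = Gs * w / S
e = 2.67 * 0.36 / 0.77
e = 1.2483


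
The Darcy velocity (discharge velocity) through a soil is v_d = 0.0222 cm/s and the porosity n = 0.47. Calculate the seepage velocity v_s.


Result: 0.04723 cm/s

Derivation:
Using v_s = v_d / n
v_s = 0.0222 / 0.47
v_s = 0.04723 cm/s


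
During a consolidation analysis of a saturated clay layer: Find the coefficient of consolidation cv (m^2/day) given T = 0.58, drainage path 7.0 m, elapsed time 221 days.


Using cv = T * H_dr^2 / t
H_dr^2 = 7.0^2 = 49.0
cv = 0.58 * 49.0 / 221
cv = 0.1286 m^2/day


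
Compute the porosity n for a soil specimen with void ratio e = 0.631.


Using the relation n = e / (1 + e)
n = 0.631 / (1 + 0.631)
n = 0.631 / 1.631
n = 0.3869


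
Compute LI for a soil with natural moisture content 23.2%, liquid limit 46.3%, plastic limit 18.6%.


Result: 0.166

Derivation:
First compute the plasticity index:
PI = LL - PL = 46.3 - 18.6 = 27.7
Then compute the liquidity index:
LI = (w - PL) / PI
LI = (23.2 - 18.6) / 27.7
LI = 0.166


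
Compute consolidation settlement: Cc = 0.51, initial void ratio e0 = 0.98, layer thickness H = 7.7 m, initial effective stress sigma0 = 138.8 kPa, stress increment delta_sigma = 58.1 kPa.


Using Sc = Cc * H / (1 + e0) * log10((sigma0 + delta_sigma) / sigma0)
Stress ratio = (138.8 + 58.1) / 138.8 = 1.41859
log10(1.41859) = 0.151856
Cc * H / (1 + e0) = 0.51 * 7.7 / (1 + 0.98) = 1.98333
Sc = 1.98333 * 0.151856
Sc = 0.3012 m


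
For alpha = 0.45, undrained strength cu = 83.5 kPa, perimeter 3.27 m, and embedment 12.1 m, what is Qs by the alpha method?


Using Qs = alpha * cu * perimeter * L
Qs = 0.45 * 83.5 * 3.27 * 12.1
Qs = 1486.73 kN


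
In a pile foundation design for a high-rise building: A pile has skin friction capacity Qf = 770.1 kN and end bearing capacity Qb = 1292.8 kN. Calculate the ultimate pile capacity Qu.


Using Qu = Qf + Qb
Qu = 770.1 + 1292.8
Qu = 2062.9 kN


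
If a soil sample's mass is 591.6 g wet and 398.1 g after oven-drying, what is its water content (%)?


Result: 48.61 %

Derivation:
Using w = (m_wet - m_dry) / m_dry * 100
m_wet - m_dry = 591.6 - 398.1 = 193.5 g
w = 193.5 / 398.1 * 100
w = 48.61 %


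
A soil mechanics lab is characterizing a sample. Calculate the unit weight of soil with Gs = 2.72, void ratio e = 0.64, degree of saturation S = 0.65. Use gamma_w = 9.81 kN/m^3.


Result: 18.759 kN/m^3

Derivation:
Using gamma = gamma_w * (Gs + S*e) / (1 + e)
Numerator: Gs + S*e = 2.72 + 0.65*0.64 = 3.136
Denominator: 1 + e = 1 + 0.64 = 1.64
gamma = 9.81 * 3.136 / 1.64
gamma = 18.759 kN/m^3


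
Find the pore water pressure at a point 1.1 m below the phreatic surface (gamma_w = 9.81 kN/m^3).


Using u = gamma_w * h_w
u = 9.81 * 1.1
u = 10.79 kPa


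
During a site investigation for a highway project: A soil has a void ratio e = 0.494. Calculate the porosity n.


Result: 0.3307

Derivation:
Using the relation n = e / (1 + e)
n = 0.494 / (1 + 0.494)
n = 0.494 / 1.494
n = 0.3307


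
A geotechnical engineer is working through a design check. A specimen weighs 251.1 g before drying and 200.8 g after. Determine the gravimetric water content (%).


Result: 25.05 %

Derivation:
Using w = (m_wet - m_dry) / m_dry * 100
m_wet - m_dry = 251.1 - 200.8 = 50.3 g
w = 50.3 / 200.8 * 100
w = 25.05 %


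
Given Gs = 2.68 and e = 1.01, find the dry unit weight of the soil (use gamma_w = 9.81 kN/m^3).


Using gamma_d = Gs * gamma_w / (1 + e)
gamma_d = 2.68 * 9.81 / (1 + 1.01)
gamma_d = 2.68 * 9.81 / 2.01
gamma_d = 13.08 kN/m^3


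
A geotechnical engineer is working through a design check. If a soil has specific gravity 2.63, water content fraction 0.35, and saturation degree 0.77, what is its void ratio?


Using the relation e = Gs * w / S
e = 2.63 * 0.35 / 0.77
e = 1.1955


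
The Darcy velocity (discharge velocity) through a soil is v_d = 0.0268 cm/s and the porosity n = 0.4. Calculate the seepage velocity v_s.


Using v_s = v_d / n
v_s = 0.0268 / 0.4
v_s = 0.067 cm/s


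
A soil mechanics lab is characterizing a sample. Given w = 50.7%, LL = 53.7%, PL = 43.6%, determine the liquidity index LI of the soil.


First compute the plasticity index:
PI = LL - PL = 53.7 - 43.6 = 10.1
Then compute the liquidity index:
LI = (w - PL) / PI
LI = (50.7 - 43.6) / 10.1
LI = 0.703


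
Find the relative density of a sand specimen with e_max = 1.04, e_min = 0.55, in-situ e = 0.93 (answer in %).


Using Dr = (e_max - e) / (e_max - e_min) * 100
e_max - e = 1.04 - 0.93 = 0.11
e_max - e_min = 1.04 - 0.55 = 0.49
Dr = 0.11 / 0.49 * 100
Dr = 22.45 %


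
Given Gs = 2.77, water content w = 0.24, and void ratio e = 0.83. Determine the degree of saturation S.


Using S = Gs * w / e
S = 2.77 * 0.24 / 0.83
S = 0.801


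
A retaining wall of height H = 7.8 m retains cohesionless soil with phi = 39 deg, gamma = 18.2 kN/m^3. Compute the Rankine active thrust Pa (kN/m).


Result: 125.96 kN/m

Derivation:
Compute active earth pressure coefficient:
Ka = tan^2(45 - phi/2) = tan^2(25.5) = 0.227506
Compute active force:
Pa = 0.5 * Ka * gamma * H^2
Pa = 0.5 * 0.227506 * 18.2 * 7.8^2
Pa = 125.96 kN/m


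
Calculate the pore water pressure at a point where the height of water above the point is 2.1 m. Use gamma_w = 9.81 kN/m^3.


Using u = gamma_w * h_w
u = 9.81 * 2.1
u = 20.6 kPa


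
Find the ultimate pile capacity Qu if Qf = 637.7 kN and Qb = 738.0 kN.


Using Qu = Qf + Qb
Qu = 637.7 + 738.0
Qu = 1375.7 kN


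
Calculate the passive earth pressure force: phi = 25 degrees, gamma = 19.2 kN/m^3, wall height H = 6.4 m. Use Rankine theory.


Compute passive earth pressure coefficient:
Kp = tan^2(45 + phi/2) = tan^2(57.5) = 2.463913
Compute passive force:
Pp = 0.5 * Kp * gamma * H^2
Pp = 0.5 * 2.463913 * 19.2 * 6.4^2
Pp = 968.85 kN/m


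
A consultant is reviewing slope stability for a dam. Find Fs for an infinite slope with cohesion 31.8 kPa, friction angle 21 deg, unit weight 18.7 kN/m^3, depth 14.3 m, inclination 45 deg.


Result: 0.622

Derivation:
Using Fs = c / (gamma*H*sin(beta)*cos(beta)) + tan(phi)/tan(beta)
Cohesion contribution = 31.8 / (18.7*14.3*sin(45)*cos(45))
Cohesion contribution = 0.237837
Friction contribution = tan(21)/tan(45) = 0.383864
Fs = 0.237837 + 0.383864
Fs = 0.622


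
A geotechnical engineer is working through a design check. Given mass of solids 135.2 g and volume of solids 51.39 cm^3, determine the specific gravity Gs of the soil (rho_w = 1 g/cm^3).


Using Gs = m_s / (V_s * rho_w)
Since rho_w = 1 g/cm^3:
Gs = 135.2 / 51.39
Gs = 2.631


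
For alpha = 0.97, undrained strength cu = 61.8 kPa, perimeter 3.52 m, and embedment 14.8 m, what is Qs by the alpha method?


Using Qs = alpha * cu * perimeter * L
Qs = 0.97 * 61.8 * 3.52 * 14.8
Qs = 3122.95 kN


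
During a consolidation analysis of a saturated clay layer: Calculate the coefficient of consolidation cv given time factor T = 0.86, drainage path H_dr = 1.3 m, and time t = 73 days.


Using cv = T * H_dr^2 / t
H_dr^2 = 1.3^2 = 1.69
cv = 0.86 * 1.69 / 73
cv = 0.01991 m^2/day


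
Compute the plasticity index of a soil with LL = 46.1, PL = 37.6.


Using PI = LL - PL
PI = 46.1 - 37.6
PI = 8.5


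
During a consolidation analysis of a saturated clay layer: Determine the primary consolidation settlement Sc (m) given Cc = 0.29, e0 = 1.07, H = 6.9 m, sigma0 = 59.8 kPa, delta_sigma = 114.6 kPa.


Using Sc = Cc * H / (1 + e0) * log10((sigma0 + delta_sigma) / sigma0)
Stress ratio = (59.8 + 114.6) / 59.8 = 2.91639
log10(2.91639) = 0.464845
Cc * H / (1 + e0) = 0.29 * 6.9 / (1 + 1.07) = 0.966667
Sc = 0.966667 * 0.464845
Sc = 0.4494 m


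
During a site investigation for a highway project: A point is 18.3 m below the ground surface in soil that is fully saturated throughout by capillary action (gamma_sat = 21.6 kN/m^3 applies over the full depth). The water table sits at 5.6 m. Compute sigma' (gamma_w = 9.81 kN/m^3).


Total stress = gamma_sat * depth
sigma = 21.6 * 18.3 = 395.28 kPa
Pore water pressure u = gamma_w * (depth - d_wt)
u = 9.81 * (18.3 - 5.6) = 124.587 kPa
Effective stress = sigma - u
sigma' = 395.28 - 124.587 = 270.69 kPa


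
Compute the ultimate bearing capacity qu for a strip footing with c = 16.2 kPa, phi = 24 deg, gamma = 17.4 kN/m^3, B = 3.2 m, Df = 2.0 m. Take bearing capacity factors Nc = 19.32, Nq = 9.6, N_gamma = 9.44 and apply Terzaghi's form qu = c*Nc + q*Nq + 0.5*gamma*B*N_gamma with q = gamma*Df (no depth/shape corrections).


Compute qu = c*Nc + gamma*Df*Nq + 0.5*gamma*B*N_gamma
Term 1: 16.2 * 19.32 = 312.984
Term 2: 17.4 * 2.0 * 9.6 = 334.08
Term 3: 0.5 * 17.4 * 3.2 * 9.44 = 262.8096
qu = 312.984 + 334.08 + 262.8096
qu = 909.87 kPa


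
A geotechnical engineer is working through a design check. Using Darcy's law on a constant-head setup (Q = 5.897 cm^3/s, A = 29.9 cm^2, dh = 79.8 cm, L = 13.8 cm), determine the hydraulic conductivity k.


Compute hydraulic gradient:
i = dh / L = 79.8 / 13.8 = 5.78261
Then apply Darcy's law:
k = Q / (A * i)
k = 5.897 / (29.9 * 5.78261)
k = 5.897 / 172.9
k = 0.034106 cm/s


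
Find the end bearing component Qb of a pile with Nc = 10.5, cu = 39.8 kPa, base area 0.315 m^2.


Using Qb = Nc * cu * Ab
Qb = 10.5 * 39.8 * 0.315
Qb = 131.64 kN


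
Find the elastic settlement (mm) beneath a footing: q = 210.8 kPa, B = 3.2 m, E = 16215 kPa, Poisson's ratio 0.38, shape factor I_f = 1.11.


Using Se = q * B * (1 - nu^2) * I_f / E
1 - nu^2 = 1 - 0.38^2 = 0.8556
Se = 210.8 * 3.2 * 0.8556 * 1.11 / 16215
Se = 0.039509 m
Convert to mm: Se = 0.039509 * 1000 = 39.509 mm


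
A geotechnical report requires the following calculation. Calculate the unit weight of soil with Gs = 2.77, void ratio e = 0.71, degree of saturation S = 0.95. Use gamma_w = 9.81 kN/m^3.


Result: 19.761 kN/m^3

Derivation:
Using gamma = gamma_w * (Gs + S*e) / (1 + e)
Numerator: Gs + S*e = 2.77 + 0.95*0.71 = 3.4445
Denominator: 1 + e = 1 + 0.71 = 1.71
gamma = 9.81 * 3.4445 / 1.71
gamma = 19.761 kN/m^3


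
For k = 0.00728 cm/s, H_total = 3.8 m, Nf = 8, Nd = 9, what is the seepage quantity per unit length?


Convert k to m/s for unit consistency with H:
k = 0.00728 cm/s = 0.00728 / 100 m/s = 7.28e-05 m/s
Using q = k * H * Nf / Nd
Nf / Nd = 8 / 9 = 0.8889
q = 7.28e-05 * 3.8 * 0.8889
q = 0.0002459 m^3/s per m


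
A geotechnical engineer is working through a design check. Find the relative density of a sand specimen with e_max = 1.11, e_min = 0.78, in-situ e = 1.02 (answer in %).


Using Dr = (e_max - e) / (e_max - e_min) * 100
e_max - e = 1.11 - 1.02 = 0.09
e_max - e_min = 1.11 - 0.78 = 0.33
Dr = 0.09 / 0.33 * 100
Dr = 27.27 %


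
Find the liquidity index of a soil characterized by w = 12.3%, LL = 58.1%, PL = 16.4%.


Result: -0.098

Derivation:
First compute the plasticity index:
PI = LL - PL = 58.1 - 16.4 = 41.7
Then compute the liquidity index:
LI = (w - PL) / PI
LI = (12.3 - 16.4) / 41.7
LI = -0.098


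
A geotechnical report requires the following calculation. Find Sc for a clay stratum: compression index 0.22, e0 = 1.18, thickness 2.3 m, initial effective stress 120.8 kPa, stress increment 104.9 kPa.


Using Sc = Cc * H / (1 + e0) * log10((sigma0 + delta_sigma) / sigma0)
Stress ratio = (120.8 + 104.9) / 120.8 = 1.86838
log10(1.86838) = 0.271465
Cc * H / (1 + e0) = 0.22 * 2.3 / (1 + 1.18) = 0.23211
Sc = 0.23211 * 0.271465
Sc = 0.063 m


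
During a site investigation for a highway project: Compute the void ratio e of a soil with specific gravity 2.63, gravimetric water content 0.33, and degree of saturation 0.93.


Using the relation e = Gs * w / S
e = 2.63 * 0.33 / 0.93
e = 0.9332


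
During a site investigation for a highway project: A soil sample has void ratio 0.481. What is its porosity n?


Using the relation n = e / (1 + e)
n = 0.481 / (1 + 0.481)
n = 0.481 / 1.481
n = 0.3248


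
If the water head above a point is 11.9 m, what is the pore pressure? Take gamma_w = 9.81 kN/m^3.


Using u = gamma_w * h_w
u = 9.81 * 11.9
u = 116.74 kPa


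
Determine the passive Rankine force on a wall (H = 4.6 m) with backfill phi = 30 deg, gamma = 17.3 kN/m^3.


Compute passive earth pressure coefficient:
Kp = tan^2(45 + phi/2) = tan^2(60.0) = 3
Compute passive force:
Pp = 0.5 * Kp * gamma * H^2
Pp = 0.5 * 3 * 17.3 * 4.6^2
Pp = 549.1 kN/m


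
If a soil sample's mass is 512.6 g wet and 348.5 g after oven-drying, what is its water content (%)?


Result: 47.09 %

Derivation:
Using w = (m_wet - m_dry) / m_dry * 100
m_wet - m_dry = 512.6 - 348.5 = 164.1 g
w = 164.1 / 348.5 * 100
w = 47.09 %


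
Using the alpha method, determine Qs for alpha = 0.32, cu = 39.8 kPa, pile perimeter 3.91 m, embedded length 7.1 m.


Result: 353.56 kN

Derivation:
Using Qs = alpha * cu * perimeter * L
Qs = 0.32 * 39.8 * 3.91 * 7.1
Qs = 353.56 kN


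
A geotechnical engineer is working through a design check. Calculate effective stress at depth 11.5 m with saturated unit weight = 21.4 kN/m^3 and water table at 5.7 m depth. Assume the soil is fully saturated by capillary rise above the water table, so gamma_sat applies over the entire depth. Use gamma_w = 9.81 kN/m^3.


Total stress = gamma_sat * depth
sigma = 21.4 * 11.5 = 246.1 kPa
Pore water pressure u = gamma_w * (depth - d_wt)
u = 9.81 * (11.5 - 5.7) = 56.898 kPa
Effective stress = sigma - u
sigma' = 246.1 - 56.898 = 189.2 kPa


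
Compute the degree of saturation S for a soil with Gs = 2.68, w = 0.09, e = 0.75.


Using S = Gs * w / e
S = 2.68 * 0.09 / 0.75
S = 0.3216


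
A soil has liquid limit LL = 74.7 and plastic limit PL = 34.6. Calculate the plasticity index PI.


Using PI = LL - PL
PI = 74.7 - 34.6
PI = 40.1


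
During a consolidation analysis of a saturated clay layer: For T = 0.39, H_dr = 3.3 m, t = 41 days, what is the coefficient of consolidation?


Using cv = T * H_dr^2 / t
H_dr^2 = 3.3^2 = 10.89
cv = 0.39 * 10.89 / 41
cv = 0.10359 m^2/day


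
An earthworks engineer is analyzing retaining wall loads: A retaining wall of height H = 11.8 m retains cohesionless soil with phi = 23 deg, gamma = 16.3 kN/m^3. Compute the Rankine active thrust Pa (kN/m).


Compute active earth pressure coefficient:
Ka = tan^2(45 - phi/2) = tan^2(33.5) = 0.438092
Compute active force:
Pa = 0.5 * Ka * gamma * H^2
Pa = 0.5 * 0.438092 * 16.3 * 11.8^2
Pa = 497.15 kN/m


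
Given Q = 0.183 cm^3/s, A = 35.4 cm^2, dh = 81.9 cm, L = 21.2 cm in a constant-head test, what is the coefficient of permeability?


Compute hydraulic gradient:
i = dh / L = 81.9 / 21.2 = 3.86321
Then apply Darcy's law:
k = Q / (A * i)
k = 0.183 / (35.4 * 3.86321)
k = 0.183 / 136.758
k = 0.001338 cm/s


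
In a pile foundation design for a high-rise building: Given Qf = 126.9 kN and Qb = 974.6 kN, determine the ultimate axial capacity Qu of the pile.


Result: 1101.5 kN

Derivation:
Using Qu = Qf + Qb
Qu = 126.9 + 974.6
Qu = 1101.5 kN


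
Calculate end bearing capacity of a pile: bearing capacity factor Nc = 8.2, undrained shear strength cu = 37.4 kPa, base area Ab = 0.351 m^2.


Result: 107.64 kN

Derivation:
Using Qb = Nc * cu * Ab
Qb = 8.2 * 37.4 * 0.351
Qb = 107.64 kN


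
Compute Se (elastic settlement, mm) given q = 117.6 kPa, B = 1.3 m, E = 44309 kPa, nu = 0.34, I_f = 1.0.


Using Se = q * B * (1 - nu^2) * I_f / E
1 - nu^2 = 1 - 0.34^2 = 0.8844
Se = 117.6 * 1.3 * 0.8844 * 1.0 / 44309
Se = 0.003051 m
Convert to mm: Se = 0.003051 * 1000 = 3.051 mm


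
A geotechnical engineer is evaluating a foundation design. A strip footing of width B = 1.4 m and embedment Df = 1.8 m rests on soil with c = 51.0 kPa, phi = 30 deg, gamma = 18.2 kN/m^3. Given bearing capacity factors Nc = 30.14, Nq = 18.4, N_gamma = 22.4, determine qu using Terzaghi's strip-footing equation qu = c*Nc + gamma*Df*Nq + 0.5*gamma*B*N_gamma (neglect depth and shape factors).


Compute qu = c*Nc + gamma*Df*Nq + 0.5*gamma*B*N_gamma
Term 1: 51.0 * 30.14 = 1537.14
Term 2: 18.2 * 1.8 * 18.4 = 602.784
Term 3: 0.5 * 18.2 * 1.4 * 22.4 = 285.376
qu = 1537.14 + 602.784 + 285.376
qu = 2425.3 kPa


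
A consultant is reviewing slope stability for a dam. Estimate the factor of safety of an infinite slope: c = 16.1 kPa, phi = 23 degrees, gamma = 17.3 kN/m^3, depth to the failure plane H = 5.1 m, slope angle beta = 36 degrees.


Result: 0.968

Derivation:
Using Fs = c / (gamma*H*sin(beta)*cos(beta)) + tan(phi)/tan(beta)
Cohesion contribution = 16.1 / (17.3*5.1*sin(36)*cos(36))
Cohesion contribution = 0.383737
Friction contribution = tan(23)/tan(36) = 0.584239
Fs = 0.383737 + 0.584239
Fs = 0.968


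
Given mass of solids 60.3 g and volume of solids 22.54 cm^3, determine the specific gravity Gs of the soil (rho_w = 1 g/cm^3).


Result: 2.675

Derivation:
Using Gs = m_s / (V_s * rho_w)
Since rho_w = 1 g/cm^3:
Gs = 60.3 / 22.54
Gs = 2.675


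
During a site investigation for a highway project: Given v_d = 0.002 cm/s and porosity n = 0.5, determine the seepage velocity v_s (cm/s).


Using v_s = v_d / n
v_s = 0.002 / 0.5
v_s = 0.004 cm/s


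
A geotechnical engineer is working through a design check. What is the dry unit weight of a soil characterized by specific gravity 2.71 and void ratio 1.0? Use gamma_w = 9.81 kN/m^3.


Using gamma_d = Gs * gamma_w / (1 + e)
gamma_d = 2.71 * 9.81 / (1 + 1.0)
gamma_d = 2.71 * 9.81 / 2.0
gamma_d = 13.293 kN/m^3


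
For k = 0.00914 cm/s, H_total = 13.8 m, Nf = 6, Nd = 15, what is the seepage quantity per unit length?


Convert k to m/s for unit consistency with H:
k = 0.00914 cm/s = 0.00914 / 100 m/s = 9.14e-05 m/s
Using q = k * H * Nf / Nd
Nf / Nd = 6 / 15 = 0.4
q = 9.14e-05 * 13.8 * 0.4
q = 0.0005045 m^3/s per m


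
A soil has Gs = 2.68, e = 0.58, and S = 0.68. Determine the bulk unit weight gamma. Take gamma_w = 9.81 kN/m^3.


Using gamma = gamma_w * (Gs + S*e) / (1 + e)
Numerator: Gs + S*e = 2.68 + 0.68*0.58 = 3.0744
Denominator: 1 + e = 1 + 0.58 = 1.58
gamma = 9.81 * 3.0744 / 1.58
gamma = 19.089 kN/m^3
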